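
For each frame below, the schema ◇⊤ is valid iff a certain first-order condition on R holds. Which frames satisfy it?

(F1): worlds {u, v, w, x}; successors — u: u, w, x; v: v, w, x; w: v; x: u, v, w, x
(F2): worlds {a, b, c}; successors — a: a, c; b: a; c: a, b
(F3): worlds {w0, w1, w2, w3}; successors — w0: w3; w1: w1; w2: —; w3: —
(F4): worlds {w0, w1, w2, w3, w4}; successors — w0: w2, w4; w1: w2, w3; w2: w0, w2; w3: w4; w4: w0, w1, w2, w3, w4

(F1), (F2), (F4)

This is the axiom for seriality; its first-order frame correspondent is ∀x ∃y Rxy.
(F1): holds.
(F2): holds.
(F3): fails — world w2 has no successor.
(F4): holds.
Valid on: (F1), (F2), (F4).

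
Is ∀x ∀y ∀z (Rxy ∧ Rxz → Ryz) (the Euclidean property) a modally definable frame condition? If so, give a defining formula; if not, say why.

This is a Sahlqvist condition; the 5 axiom ◇r → □◇r defines it.

Yes — defined by ◇r → □◇r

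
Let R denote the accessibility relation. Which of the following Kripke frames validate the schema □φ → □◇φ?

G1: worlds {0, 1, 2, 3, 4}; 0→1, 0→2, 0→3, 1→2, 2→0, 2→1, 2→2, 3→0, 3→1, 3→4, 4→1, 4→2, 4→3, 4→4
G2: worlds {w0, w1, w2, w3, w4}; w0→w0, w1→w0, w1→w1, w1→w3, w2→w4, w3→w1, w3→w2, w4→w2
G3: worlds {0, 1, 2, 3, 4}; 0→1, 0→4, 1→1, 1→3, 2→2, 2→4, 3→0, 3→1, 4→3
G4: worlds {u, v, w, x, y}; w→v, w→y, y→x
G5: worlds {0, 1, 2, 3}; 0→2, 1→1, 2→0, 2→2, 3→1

G5

The schema corresponds to a generalized confluence (Geach) condition: ∀x ∀z (xRz → ∃w (xRw ∧ zRw)).
G1: fails — 3R1 but no w with 3Rw and 1Rw.
G2: fails — w2Rw4 but no w with w2Rw and w4Rw.
G3: fails — 0R4 but no w with 0Rw and 4Rw.
G4: fails — wRv but no t with wRt and vRt.
G5: satisfies the condition.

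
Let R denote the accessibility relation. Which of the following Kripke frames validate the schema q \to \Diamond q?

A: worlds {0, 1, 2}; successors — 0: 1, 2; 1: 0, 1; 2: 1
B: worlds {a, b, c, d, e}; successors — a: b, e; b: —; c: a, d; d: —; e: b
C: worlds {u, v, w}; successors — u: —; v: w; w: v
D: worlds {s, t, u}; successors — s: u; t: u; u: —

none

This is the axiom for reflexivity; its first-order frame correspondent is \forall x Rxx.
A: fails — world 0 does not see itself.
B: fails — world a does not see itself.
C: fails — world u does not see itself.
D: fails — world s does not see itself.
Valid on no frame.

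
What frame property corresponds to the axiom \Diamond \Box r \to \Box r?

The Euclidean property

This is frame-equivalent to ◇r → □◇r (substitute ¬r for r and contrapose).
Suppose ◇r→□◇r is valid. Take Rxy, Rxz and set V(r)={y}. Then ◇r at x, so □◇r at x, so ◇r at z, so some w with Rzw has r; w=y, i.e. Rzy. By symmetry of the argument, Ryz.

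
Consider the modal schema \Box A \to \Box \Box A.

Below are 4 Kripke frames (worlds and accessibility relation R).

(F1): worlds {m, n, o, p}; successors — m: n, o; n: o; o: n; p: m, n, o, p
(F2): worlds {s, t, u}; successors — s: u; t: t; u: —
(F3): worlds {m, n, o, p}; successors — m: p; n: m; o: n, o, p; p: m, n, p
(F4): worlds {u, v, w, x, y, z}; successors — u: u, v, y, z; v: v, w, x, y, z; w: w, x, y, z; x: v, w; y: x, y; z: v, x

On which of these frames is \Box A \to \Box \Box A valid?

(F2)

The schema corresponds to transitivity: \forall x \forall y \forall z (Rxy \wedge Ryz \to Rxz).
(F1): fails — Ron and Rno but not Roo.
(F2): ✓.
(F3): fails — Ron and Rnm but not Rom.
(F4): fails — Ruv and Rvx but not Rux.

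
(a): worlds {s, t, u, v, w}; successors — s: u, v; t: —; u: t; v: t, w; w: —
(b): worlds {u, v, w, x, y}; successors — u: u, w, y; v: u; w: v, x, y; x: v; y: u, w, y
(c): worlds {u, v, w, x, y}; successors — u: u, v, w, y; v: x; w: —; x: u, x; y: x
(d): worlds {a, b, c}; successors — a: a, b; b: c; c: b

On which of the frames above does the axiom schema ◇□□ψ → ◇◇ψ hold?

(b)

This is the axiom for a generalized confluence (Geach) condition; its first-order frame correspondent is ∀x ∀y (xRy → ∃w (yR²w ∧ xR²w)).
(a): fails — sRu but no w* with uR²w* and sR²w*.
(b): condition met.
(c): fails — uRw but no t with wR²t and uR²t.
(d): fails — bRc but no w with cR²w and bR²w.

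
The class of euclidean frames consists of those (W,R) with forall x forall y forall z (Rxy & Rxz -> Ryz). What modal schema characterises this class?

The condition is the Euclidean property. The 5 schema ◇p → □◇p defines it.
Suppose ◇p→□◇p is valid. Take Rxy, Rxz and set V(p)={y}. Then ◇p at x, so □◇p at x, so ◇p at z, so some w with Rzw has p; w=y, i.e. Rzy. By symmetry of the argument, Ryz.

◇p → □◇p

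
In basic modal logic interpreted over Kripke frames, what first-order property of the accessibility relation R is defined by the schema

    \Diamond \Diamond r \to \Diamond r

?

transitivity: \forall x \forall y \forall z (Rxy \wedge Ryz \to Rxz)

Replacing r by ¬r and contraposing gives the equivalent schema □r → □□r.
Suppose □r→□□r is valid. Take Rxy, Ryz and set V(r)={w : Rxw}. Then □r at x, so □□r at x, so □r at y, so r at z, i.e. Rxz.
Conversely, any frame satisfying \forall x \forall y \forall z (Rxy \wedge Ryz \to Rxz) validates the schema.
Frame condition: \forall x \forall y \forall z (Rxy \wedge Ryz \to Rxz).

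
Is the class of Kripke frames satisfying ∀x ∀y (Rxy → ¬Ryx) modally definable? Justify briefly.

Not modally definable

Modal frame validity is preserved under surjective bounded morphisms.
The 3-cycle (worlds a,b,c with a→b→c→a) is asymmetric. Mapping every world to a single reflexive point • is a surjective bounded morphism, and the reflexive point is not asymmetric (R•• but asymmetry requires ¬R••).
Hence asymmetry is not modally definable.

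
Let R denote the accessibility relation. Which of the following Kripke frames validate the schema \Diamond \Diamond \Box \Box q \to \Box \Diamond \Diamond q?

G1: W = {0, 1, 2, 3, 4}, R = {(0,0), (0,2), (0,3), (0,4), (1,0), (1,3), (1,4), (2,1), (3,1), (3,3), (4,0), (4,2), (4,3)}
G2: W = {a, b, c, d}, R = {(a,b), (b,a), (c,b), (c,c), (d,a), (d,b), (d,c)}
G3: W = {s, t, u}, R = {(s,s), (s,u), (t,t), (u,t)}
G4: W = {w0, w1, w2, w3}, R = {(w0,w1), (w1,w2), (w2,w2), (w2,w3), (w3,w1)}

G1, G3, G4

Frame correspondent (Sahlqvist): \forall x \forall y \forall z ((x R^2 y \wedge xRz) \to \exists w (y R^2 w \wedge z R^2 w)) — i.e. a generalized confluence (Geach) condition.
G1: holds.
G2: fails — aR²a, aRb but no w with aR²w and bR²w.
G3: holds.
G4: holds.
Valid on: G1, G3, G4.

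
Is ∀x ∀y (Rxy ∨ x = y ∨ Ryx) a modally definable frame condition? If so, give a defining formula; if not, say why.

Modal frame validity is preserved under disjoint unions.
Take 2 disjoint single-world reflexive frames: each is trivially connected, but their disjoint union has 2 worlds with no edge between distinct components, so it is not connected.
So the class is not modally definable.

No — not modally definable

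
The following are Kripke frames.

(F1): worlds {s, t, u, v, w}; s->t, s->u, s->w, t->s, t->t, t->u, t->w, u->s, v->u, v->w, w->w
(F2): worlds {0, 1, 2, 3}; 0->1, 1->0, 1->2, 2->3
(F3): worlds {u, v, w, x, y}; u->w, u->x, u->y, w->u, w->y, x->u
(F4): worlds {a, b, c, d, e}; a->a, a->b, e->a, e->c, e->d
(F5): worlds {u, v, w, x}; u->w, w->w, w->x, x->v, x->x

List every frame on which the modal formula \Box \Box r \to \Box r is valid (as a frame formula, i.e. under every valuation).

(F5)

This is the axiom for density; its first-order frame correspondent is \forall x \forall y (Rxy \to \exists z (Rxz \wedge Rzy)).
(F1): fails — Rus but no z with Ruz and Rzs.
(F2): fails — R12 but no z with R1z and Rz2.
(F3): fails — Rwu but no z with Rwz and Rzu.
(F4): fails — Rec but no z with Rez and Rzc.
(F5): satisfies the condition.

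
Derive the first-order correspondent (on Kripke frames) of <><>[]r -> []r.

forall x forall y forall z ((x R^2 y & xRz) -> exists w (yRw & z = w))

This is a Sahlqvist (Geach-type) schema ◇^2□^1r → □^1◇^0r.
Minimal-valuation argument: fix x; take any y with xR^2y and any z with xR^1z. Set V(r) to the set of worlds R-reachable from y in exactly 1 step. Then □^1r holds at y, so the antecedent holds at x; validity forces ◇^0r at z, giving a w with zR^0w and yR^1w.
First-order correspondent: forall x forall y forall z ((x R^2 y & xRz) -> exists w (yRw & z = w)).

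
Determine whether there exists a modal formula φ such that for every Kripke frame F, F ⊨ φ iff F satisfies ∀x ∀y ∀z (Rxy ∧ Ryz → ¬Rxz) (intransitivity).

No — not modally definable

If a class were modally definable it would be closed under surjective bounded morphisms (Goldblatt–Thomason).
The 3-cycle (worlds w0,w1,w2 with w0→w1→w2→w0) is intransitive. Mapping every world to a single reflexive point • is a surjective bounded morphism; the reflexive point is not intransitive (R••∧R•• but R••).
So no modal formula (or set of formulas) defines exactly the intransitive frames.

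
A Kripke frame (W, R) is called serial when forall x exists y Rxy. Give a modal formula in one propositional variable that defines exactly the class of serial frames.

□p → ◇p

The condition is seriality. The D schema □p → ◇p defines it.
Suppose □p→◇p is valid. At any x set V(p)=W. Then □p at x, so ◇p at x, so x has a successor.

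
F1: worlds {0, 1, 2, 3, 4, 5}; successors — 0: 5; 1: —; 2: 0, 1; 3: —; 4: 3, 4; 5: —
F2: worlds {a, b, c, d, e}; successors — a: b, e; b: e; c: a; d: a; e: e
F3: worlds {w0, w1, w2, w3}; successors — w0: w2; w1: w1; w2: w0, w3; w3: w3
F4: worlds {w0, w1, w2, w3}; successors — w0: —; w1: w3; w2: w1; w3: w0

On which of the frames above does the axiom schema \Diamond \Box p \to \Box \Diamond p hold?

This is the axiom for convergence; its first-order frame correspondent is \forall x \forall y \forall z (Rxy \wedge Rxz \to \exists w (Ryw \wedge Rzw)).
F1: fails — R05 and R05 but 5 and 5 have no common successor.
F2: holds.
F3: fails — Rw2w0 and Rw2w3 but w0 and w3 have no common successor.
F4: fails — Rw3w0 and Rw3w0 but w0 and w0 have no common successor.
Valid on: F2.

F2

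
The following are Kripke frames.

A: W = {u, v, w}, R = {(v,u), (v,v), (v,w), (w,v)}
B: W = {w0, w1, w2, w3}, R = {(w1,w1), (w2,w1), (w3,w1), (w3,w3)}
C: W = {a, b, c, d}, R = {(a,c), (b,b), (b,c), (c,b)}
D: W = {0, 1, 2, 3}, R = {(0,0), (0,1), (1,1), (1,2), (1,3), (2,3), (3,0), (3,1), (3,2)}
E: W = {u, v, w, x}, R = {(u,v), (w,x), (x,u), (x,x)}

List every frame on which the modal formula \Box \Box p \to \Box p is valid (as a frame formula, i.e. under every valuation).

Frame correspondent (Sahlqvist): \forall x \forall y (Rxy \to \exists z (Rxz \wedge Rzy)) — i.e. density.
A: condition met.
B: condition met.
C: fails — Rac but no z with Raz and Rzc.
D: fails — R23 but no z with R2z and Rz3.
E: fails — Ruv but no z with Ruz and Rzv.

A, B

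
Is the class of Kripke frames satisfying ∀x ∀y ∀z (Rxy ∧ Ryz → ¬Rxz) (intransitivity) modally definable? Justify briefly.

Not definable by any modal formula

Any modally definable frame class is closed under surjective bounded morphisms.
The 3-cycle (worlds 0,1,2 with 0→1→2→0) is intransitive. Mapping every world to a single reflexive point • is a surjective bounded morphism; the reflexive point is not intransitive (R••∧R•• but R••).
So no modal formula (or set of formulas) defines exactly the intransitive frames.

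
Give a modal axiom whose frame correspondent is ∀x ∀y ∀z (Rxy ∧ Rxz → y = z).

This is partial functionality; the standard corresponding axiom is CD: ◇p → □p.
Suppose ◇p→□p is valid. Take Rxy, Rxz and set V(p)={y}. Then ◇p at x, so □p at x, so p at z, i.e. z=y.

◇p → □p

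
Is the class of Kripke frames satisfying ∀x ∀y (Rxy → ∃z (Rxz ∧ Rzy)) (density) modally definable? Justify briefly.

Yes — defined by □□p → □p

Yes: it is density, defined by the C4 schema □□p → □p.
Suppose □□p→□p is valid. Take Rxy and set V(p)={w : xR²w}. Then □□p at x, so □p at x, so p at y, i.e. ∃z(Rxz∧Rzy).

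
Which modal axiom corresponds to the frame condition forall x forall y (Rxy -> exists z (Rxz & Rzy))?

The condition is density. The C4 schema □□ψ → □ψ defines it.
Suppose □□ψ→□ψ is valid. Take Rxy and set V(ψ)={w : xR²w}. Then □□ψ at x, so □ψ at x, so ψ at y, i.e. ∃z(Rxz∧Rzy).

□□ψ → □ψ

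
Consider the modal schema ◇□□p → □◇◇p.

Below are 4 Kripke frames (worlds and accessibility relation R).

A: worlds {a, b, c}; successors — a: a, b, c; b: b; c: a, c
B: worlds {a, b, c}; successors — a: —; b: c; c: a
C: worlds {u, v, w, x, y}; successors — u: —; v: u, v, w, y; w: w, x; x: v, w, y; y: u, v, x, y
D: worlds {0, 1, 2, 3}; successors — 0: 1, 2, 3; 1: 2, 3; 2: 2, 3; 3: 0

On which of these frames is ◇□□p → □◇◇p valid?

The schema corresponds to a generalized confluence (Geach) condition: ∀x ∀y ∀z ((xRy ∧ xRz) → ∃w (yR²w ∧ zR²w)).
A: ✓.
B: fails — bRc, bRc but no w with cR²w and cR²w.
C: fails — vRu, vRu but no t with uR²t and uR²t.
D: ✓.
Valid on: A, D.

A, D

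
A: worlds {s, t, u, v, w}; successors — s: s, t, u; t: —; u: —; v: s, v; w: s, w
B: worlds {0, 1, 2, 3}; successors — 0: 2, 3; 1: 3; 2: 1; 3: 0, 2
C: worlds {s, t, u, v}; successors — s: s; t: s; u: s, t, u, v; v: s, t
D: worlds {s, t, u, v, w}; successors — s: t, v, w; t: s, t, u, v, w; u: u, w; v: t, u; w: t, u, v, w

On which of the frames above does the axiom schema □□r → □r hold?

This is the axiom for density; its first-order frame correspondent is ∀x ∀y (Rxy → ∃z (Rxz ∧ Rzy)).
A: condition met.
B: fails — R21 but no z with R2z and Rz1.
C: fails — Rvt but no z with Rvz and Rzt.
D: condition met.

A, D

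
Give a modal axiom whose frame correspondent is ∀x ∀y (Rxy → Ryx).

s → □◇s

This is symmetry; the standard corresponding axiom is B: s → □◇s.
Suppose s→□◇s is valid. Take Rxy and set V(s)={x}. Then s at x, so □◇s at x, so ◇s at y, so some z with Ryz has s; z=x, i.e. Ryx.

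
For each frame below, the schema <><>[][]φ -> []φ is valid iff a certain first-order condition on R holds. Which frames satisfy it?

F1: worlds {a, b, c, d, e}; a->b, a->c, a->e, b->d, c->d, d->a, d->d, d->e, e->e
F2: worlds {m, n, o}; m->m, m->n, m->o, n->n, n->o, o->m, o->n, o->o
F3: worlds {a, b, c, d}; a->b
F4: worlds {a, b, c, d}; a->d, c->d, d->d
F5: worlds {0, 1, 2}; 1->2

The schema corresponds to a generalized confluence (Geach) condition: forall x forall y forall z ((x R^2 y & xRz) -> exists w (y R^2 w & z = w)).
F1: fails — aR²e, aRb but no w with eR²w and b=w.
F2: satisfies the condition.
F3: satisfies the condition.
F4: satisfies the condition.
F5: satisfies the condition.

F2, F3, F4, F5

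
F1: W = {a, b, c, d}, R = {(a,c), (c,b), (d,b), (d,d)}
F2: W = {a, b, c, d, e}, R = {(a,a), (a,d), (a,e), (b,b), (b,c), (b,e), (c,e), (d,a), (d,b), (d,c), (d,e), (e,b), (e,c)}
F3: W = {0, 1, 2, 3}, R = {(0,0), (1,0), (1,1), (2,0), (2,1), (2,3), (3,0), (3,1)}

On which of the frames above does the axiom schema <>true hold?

F2, F3

This is the axiom for seriality; its first-order frame correspondent is forall x exists y Rxy.
F1: fails — world b has no successor.
F2: ✓.
F3: ✓.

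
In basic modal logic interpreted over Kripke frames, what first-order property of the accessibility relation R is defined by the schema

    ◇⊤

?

◇⊤ holds at w iff w has a successor, so frame-validity of ◇⊤ is exactly seriality. Equivalently via □p → ◇p:
Suppose □p→◇p is valid. At any x set V(p)=W. Then □p at x, so ◇p at x, so x has a successor.
The converse is a direct semantic check.
So the correspondent is seriality.

seriality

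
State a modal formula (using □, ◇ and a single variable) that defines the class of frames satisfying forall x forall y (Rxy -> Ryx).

This is symmetry; the standard corresponding axiom is B: r → □◇r.
Suppose r→□◇r is valid. Take Rxy and set V(r)={x}. Then r at x, so □◇r at x, so ◇r at y, so some z with Ryz has r; z=x, i.e. Ryx.

r → □◇r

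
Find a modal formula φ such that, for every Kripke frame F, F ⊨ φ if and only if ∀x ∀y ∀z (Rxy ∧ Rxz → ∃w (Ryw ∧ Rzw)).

This is convergence; the standard corresponding axiom is .2: ◇□r → □◇r.
Suppose ◇□r→□◇r is valid. Take Rxy, Rxz and set V(r)={w : Ryw}. Then □r at y so ◇□r at x, so □◇r at x, so ◇r at z, giving w with Rzw and Ryw.

◇□r → □◇r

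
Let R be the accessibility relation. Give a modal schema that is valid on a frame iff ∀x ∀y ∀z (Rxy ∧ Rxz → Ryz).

◇q → □◇q

The condition is the Euclidean property. The 5 schema ◇q → □◇q defines it.
Suppose ◇q→□◇q is valid. Take Rxy, Rxz and set V(q)={y}. Then ◇q at x, so □◇q at x, so ◇q at z, so some w with Rzw has q; w=y, i.e. Rzy. By symmetry of the argument, Ryz.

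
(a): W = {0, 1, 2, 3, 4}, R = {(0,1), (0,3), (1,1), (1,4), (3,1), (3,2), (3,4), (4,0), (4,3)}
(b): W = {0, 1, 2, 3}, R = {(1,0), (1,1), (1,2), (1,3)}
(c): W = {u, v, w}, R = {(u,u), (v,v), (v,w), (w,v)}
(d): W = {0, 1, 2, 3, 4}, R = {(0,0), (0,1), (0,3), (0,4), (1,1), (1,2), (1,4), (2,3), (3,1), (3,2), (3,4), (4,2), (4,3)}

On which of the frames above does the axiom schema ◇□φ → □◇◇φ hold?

(c)

Frame correspondent (Sahlqvist): ∀x ∀y ∀z ((xRy ∧ xRz) → ∃w (yRw ∧ zR²w)) — i.e. a generalized confluence (Geach) condition.
(a): fails — 3R1, 3R2 but no w with 1Rw and 2R²w.
(b): fails — 1R0, 1R0 but no w with 0Rw and 0R²w.
(c): condition met.
(d): fails — 1R2, 1R2 but no w with 2Rw and 2R²w.
Valid on: (c).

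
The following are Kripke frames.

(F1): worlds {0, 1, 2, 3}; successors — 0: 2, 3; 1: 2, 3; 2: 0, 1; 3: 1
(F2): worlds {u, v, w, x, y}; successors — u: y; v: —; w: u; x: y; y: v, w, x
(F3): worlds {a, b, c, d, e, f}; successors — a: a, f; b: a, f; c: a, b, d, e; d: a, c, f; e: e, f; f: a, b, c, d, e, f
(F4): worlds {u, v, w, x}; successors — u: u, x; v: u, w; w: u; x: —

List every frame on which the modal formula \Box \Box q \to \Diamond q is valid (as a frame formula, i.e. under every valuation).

Frame correspondent (Sahlqvist): \forall x \exists w (x R^2 w \wedge xRw) — i.e. a generalized confluence (Geach) condition.
(F1): fails — at 0 but no w with 0R²w and 0Rw.
(F2): fails — at u but no t with uR²t and uRt.
(F3): ✓.
(F4): fails — at x but no t with xR²t and xRt.

(F3)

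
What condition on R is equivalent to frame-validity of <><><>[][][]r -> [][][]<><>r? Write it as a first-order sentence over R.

This is a Sahlqvist (Geach-type) schema ◇^3□^3r → □^3◇^2r.
Minimal-valuation argument: fix x; take any y with xR^3y and any z with xR^3z. Set V(r) to the set of worlds R-reachable from y in exactly 3 steps. Then □^3r holds at y, so the antecedent holds at x; validity forces ◇^2r at z, giving a w with zR^2w and yR^3w.
First-order correspondent: forall x forall y forall z ((x R^3 y & x R^3 z) -> exists w (y R^3 w & z R^2 w)).

forall x forall y forall z ((x R^3 y & x R^3 z) -> exists w (y R^3 w & z R^2 w))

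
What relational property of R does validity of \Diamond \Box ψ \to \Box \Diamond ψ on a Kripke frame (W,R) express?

convergence

This is the .2 axiom.
Its frame correspondent is convergence — \forall x \forall y \forall z (Rxy \wedge Rxz \to \exists w (Ryw \wedge Rzw)).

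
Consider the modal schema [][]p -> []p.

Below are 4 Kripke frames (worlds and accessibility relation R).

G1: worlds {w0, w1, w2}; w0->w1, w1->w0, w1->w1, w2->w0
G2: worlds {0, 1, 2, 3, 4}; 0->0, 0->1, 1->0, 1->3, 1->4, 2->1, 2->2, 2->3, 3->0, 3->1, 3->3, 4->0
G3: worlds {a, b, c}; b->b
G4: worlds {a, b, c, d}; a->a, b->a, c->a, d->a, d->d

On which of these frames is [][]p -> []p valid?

The schema corresponds to density: forall x forall y (Rxy -> exists z (Rxz & Rzy)).
G1: fails — Rw2w0 but no z with Rw2z and Rzw0.
G2: fails — R14 but no z with R1z and Rz4.
G3: ✓.
G4: ✓.

G3, G4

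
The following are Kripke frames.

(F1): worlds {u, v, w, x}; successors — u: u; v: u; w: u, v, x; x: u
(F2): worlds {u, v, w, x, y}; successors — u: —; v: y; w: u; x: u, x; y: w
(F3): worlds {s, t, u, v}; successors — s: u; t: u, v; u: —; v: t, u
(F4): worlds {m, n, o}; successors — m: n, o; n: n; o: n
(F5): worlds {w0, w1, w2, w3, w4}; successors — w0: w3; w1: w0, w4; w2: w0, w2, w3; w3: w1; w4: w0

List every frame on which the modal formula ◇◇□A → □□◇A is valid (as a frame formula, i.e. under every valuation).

(F1), (F4)

Frame correspondent (Sahlqvist): ∀x ∀y ∀z ((xR²y ∧ xR²z) → ∃w (yRw ∧ zRw)) — i.e. a generalized confluence (Geach) condition.
(F1): satisfies the condition.
(F2): fails — xR²u, xR²u but no t with uRt and uRt.
(F3): fails — tR²t, tR²u but no w with tRw and uRw.
(F4): satisfies the condition.
(F5): fails — w1R²w0, w1R²w3 but no w with w0Rw and w3Rw.
Valid on: (F1), (F4).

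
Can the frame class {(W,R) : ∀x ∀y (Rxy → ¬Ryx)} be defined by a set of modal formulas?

Not definable by any modal formula

Modal frame validity is preserved under surjective bounded morphisms.
The 5-cycle (worlds w0,w1,w2,w3,w4 with w0→w1→w2→w3→w4→w0) is asymmetric. Mapping every world to a single reflexive point • is a surjective bounded morphism, and the reflexive point is not asymmetric (R•• but asymmetry requires ¬R••).
So the class is not modally definable.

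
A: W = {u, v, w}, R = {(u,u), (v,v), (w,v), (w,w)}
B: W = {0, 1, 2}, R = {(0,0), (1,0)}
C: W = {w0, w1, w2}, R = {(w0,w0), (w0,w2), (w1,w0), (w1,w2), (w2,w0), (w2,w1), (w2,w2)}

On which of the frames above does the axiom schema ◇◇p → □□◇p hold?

B

This is the axiom for a generalized confluence (Geach) condition; its first-order frame correspondent is ∀x ∀y ∀z ((xR²y ∧ xR²z) → ∃w (y = w ∧ zRw)).
A: fails — wR²w, wR²v but no t with w=t and vRt.
B: holds.
C: fails — w0R²w1, w0R²w0 but no w with w1=w and w0Rw.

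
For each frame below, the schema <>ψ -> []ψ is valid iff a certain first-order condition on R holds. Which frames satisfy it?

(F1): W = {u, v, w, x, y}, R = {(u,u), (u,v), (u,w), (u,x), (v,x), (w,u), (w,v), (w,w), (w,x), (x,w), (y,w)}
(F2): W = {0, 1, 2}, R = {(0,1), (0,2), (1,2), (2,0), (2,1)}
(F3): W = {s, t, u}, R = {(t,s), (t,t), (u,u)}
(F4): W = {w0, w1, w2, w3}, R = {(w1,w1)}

(F4)

Frame correspondent (Sahlqvist): forall x forall y forall z (Rxy & Rxz -> y = z) — i.e. partial functionality.
(F1): fails — u sees both u and v.
(F2): fails — 0 sees both 1 and 2.
(F3): fails — t sees both s and t.
(F4): holds.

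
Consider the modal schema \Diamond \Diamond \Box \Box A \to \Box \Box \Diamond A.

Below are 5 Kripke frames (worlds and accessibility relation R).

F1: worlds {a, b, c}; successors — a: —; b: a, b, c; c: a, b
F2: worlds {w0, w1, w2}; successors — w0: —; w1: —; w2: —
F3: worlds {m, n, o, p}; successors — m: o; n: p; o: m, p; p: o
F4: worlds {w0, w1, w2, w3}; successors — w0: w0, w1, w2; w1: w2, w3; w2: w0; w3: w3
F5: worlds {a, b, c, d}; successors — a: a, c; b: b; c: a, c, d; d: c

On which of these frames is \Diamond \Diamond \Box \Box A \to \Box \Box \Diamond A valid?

This is the axiom for a generalized confluence (Geach) condition; its first-order frame correspondent is \forall x \forall y \forall z ((x R^2 y \wedge x R^2 z) \to \exists w (y R^2 w \wedge zRw)).
F1: fails — bR²a, bR²a but no w with aR²w and aRw.
F2: ✓.
F3: fails — mR²m, mR²m but no w with mR²w and mRw.
F4: fails — w0R²w2, w0R²w3 but no w with w2R²w and w3Rw.
F5: ✓.
Valid on: F2, F5.

F2, F5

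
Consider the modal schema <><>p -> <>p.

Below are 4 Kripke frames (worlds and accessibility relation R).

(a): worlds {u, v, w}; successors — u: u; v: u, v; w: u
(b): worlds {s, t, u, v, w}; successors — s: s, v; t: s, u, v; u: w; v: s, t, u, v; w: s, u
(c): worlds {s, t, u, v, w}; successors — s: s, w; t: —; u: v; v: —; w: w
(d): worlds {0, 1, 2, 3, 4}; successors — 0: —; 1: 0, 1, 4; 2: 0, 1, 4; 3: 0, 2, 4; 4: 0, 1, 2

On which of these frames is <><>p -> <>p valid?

Frame correspondent (Sahlqvist): forall x forall y (x R^2 y -> exists w (y = w & xRw)) — i.e. a generalized confluence (Geach) condition.
(a): satisfies the condition.
(b): fails — sR²t but no w* with t=w* and sRw*.
(c): satisfies the condition.
(d): fails — 1R²2 but no w with 2=w and 1Rw.
Valid on: (a), (c).

(a), (c)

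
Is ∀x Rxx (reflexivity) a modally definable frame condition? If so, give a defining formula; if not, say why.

Yes — defined by □r → r

Yes: it is reflexivity, defined by the T schema □r → r.
Suppose □r→r is valid. At any x set V(r)={w : Rxw}. Then □r holds at x, so r holds at x, i.e. Rxx.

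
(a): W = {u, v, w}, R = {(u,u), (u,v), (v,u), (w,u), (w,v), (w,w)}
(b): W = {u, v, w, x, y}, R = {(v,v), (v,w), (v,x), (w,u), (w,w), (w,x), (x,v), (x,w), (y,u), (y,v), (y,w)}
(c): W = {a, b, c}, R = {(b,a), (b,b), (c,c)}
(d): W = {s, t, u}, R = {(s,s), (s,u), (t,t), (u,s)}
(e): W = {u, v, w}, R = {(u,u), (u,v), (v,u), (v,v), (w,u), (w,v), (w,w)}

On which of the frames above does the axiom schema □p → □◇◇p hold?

(a), (d), (e)

The schema corresponds to a generalized confluence (Geach) condition: ∀x ∀z (xRz → ∃w (xRw ∧ zR²w)).
(a): holds.
(b): fails — wRu but no t with wRt and uR²t.
(c): fails — bRa but no w with bRw and aR²w.
(d): holds.
(e): holds.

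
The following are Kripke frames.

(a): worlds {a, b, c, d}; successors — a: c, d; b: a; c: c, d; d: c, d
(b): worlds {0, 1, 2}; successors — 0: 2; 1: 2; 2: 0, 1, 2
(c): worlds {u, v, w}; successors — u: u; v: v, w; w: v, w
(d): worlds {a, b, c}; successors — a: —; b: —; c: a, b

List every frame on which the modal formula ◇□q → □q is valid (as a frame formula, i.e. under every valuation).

(c)

Frame correspondent (Sahlqvist): ∀x ∀y ∀z (Rxy ∧ Rxz → Ryz) — i.e. the Euclidean property.
(a): fails — Rba and Rba but not Raa.
(b): fails — R20 and R20 but not R00.
(c): holds.
(d): fails — Rca and Rca but not Raa.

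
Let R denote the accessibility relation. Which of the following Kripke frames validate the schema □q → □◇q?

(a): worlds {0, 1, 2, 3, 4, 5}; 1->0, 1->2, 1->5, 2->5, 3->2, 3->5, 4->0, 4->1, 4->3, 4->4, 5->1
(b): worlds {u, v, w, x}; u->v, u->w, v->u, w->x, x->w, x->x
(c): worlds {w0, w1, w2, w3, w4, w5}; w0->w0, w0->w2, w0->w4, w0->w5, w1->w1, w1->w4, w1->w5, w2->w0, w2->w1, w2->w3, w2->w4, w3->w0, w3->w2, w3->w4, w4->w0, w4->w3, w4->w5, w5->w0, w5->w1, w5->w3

(c)

Frame correspondent (Sahlqvist): ∀x ∀z (xRz → ∃w (xRw ∧ zRw)) — i.e. a generalized confluence (Geach) condition.
(a): fails — 1R0 but no w with 1Rw and 0Rw.
(b): fails — uRv but no t with uRt and vRt.
(c): condition met.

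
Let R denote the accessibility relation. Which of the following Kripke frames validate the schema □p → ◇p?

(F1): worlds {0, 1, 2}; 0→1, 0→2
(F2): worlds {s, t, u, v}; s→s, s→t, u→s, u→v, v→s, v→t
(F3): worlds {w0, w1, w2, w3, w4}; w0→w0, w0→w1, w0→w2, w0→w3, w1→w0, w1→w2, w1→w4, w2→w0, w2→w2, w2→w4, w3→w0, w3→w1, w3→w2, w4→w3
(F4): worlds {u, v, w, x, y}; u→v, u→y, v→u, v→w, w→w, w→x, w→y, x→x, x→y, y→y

(F3), (F4)

The schema corresponds to seriality: ∀x ∃y Rxy.
(F1): fails — world 1 has no successor.
(F2): fails — world t has no successor.
(F3): holds.
(F4): holds.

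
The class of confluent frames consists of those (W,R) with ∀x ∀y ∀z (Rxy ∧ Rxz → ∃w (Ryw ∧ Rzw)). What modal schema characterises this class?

The condition is convergence. The .2 schema ◇□ψ → □◇ψ defines it.

◇□ψ → □◇ψ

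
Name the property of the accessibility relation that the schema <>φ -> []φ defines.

Suppose ◇φ→□φ is valid. Take Rxy, Rxz and set V(φ)={y}. Then ◇φ at x, so □φ at x, so φ at z, i.e. z=y.
The converse is a direct semantic check.
So the correspondent is partial functionality.

partial functionality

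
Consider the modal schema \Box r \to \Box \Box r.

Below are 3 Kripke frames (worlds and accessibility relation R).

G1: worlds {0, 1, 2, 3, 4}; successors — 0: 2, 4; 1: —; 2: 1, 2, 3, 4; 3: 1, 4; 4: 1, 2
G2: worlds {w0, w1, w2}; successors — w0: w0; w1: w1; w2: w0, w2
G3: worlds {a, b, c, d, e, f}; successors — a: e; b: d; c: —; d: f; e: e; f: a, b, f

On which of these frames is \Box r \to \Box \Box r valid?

G2

The schema corresponds to transitivity: \forall x \forall y \forall z (Rxy \wedge Ryz \to Rxz).
G1: fails — R34 and R42 but not R32.
G2: holds.
G3: fails — Rdf and Rfb but not Rdb.
Valid on: G2.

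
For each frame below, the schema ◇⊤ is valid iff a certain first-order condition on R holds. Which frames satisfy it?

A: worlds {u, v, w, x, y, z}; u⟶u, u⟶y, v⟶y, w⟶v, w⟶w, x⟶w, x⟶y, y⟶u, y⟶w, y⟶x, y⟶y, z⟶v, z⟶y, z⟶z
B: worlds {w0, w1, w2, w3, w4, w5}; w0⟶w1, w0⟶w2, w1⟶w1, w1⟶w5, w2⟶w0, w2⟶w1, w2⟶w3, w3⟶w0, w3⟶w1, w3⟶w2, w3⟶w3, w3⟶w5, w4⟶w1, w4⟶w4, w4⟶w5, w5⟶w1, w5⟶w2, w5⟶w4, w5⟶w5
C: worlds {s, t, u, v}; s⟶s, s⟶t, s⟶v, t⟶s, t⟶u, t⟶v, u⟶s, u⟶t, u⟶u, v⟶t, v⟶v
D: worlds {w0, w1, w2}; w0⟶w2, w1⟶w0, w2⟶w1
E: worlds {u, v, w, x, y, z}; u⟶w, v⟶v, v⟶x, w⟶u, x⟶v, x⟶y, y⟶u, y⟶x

This is the axiom for seriality; its first-order frame correspondent is ∀x ∃y Rxy.
A: condition met.
B: condition met.
C: condition met.
D: condition met.
E: fails — world z has no successor.
Valid on: A, B, C, D.

A, B, C, D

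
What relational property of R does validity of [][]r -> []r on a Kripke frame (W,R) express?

Suppose □□r→□r is valid. Take Rxy and set V(r)={w : xR²w}. Then □□r at x, so □r at x, so r at y, i.e. ∃z(Rxz∧Rzy).
Conversely, any frame satisfying forall x forall y (Rxy -> exists z (Rxz & Rzy)) validates the schema.
Frame condition: forall x forall y (Rxy -> exists z (Rxz & Rzy)).

density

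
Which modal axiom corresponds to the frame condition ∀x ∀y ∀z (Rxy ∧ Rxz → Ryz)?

The condition is the Euclidean property. The 5 schema ◇r → □◇r defines it.

◇r → □◇r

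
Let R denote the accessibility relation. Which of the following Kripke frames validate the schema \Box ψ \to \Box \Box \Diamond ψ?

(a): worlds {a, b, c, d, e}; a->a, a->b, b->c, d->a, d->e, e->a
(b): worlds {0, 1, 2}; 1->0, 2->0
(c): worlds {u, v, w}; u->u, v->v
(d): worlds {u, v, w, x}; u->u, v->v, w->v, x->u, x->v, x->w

This is the axiom for a generalized confluence (Geach) condition; its first-order frame correspondent is \forall x \forall z (x R^2 z \to \exists w (xRw \wedge zRw)).
(a): fails — aR²b but no w with aRw and bRw.
(b): satisfies the condition.
(c): satisfies the condition.
(d): satisfies the condition.
Valid on: (b), (c), (d).

(b), (c), (d)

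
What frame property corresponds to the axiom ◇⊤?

seriality

◇⊤ holds at w iff w has a successor, so frame-validity of ◇⊤ is exactly seriality. Equivalently via □r → ◇r:
Suppose □r→◇r is valid. At any x set V(r)=W. Then □r at x, so ◇r at x, so x has a successor.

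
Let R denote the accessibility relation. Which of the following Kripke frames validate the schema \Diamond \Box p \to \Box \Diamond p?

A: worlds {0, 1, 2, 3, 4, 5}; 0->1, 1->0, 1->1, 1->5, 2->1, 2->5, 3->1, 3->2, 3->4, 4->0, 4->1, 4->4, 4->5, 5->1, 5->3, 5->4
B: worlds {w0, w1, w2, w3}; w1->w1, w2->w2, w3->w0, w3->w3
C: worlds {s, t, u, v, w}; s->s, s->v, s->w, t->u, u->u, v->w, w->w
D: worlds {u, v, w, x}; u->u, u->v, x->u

The schema corresponds to convergence: \forall x \forall y \forall z (Rxy \wedge Rxz \to \exists w (Ryw \wedge Rzw)).
A: condition met.
B: fails — Rw3w3 and Rw3w0 but w3 and w0 have no common successor.
C: condition met.
D: fails — Ruv and Ruv but v and v have no common successor.

A, C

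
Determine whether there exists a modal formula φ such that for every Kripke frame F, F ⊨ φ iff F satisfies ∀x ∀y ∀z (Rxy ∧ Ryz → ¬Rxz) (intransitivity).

No

If a class were modally definable it would be closed under surjective bounded morphisms (Goldblatt–Thomason).
The 7-cycle (worlds 0,1,2,3,4,5,6 with 0→1→2→3→4→5→6→0) is intransitive. Mapping every world to a single reflexive point • is a surjective bounded morphism; the reflexive point is not intransitive (R••∧R•• but R••).
So no modal formula (or set of formulas) defines exactly the intransitive frames.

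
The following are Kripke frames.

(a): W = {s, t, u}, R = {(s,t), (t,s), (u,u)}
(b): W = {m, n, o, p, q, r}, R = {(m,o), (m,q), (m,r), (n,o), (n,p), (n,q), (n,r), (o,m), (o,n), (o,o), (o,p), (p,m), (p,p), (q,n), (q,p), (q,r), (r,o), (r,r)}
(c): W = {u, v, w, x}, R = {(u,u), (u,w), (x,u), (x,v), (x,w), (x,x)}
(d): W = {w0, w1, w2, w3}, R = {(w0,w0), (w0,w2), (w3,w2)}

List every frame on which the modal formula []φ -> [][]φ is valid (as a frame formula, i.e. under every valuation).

(c), (d)

Frame correspondent (Sahlqvist): forall x forall y forall z (Rxy & Ryz -> Rxz) — i.e. transitivity.
(a): fails — Rts and Rst but not Rtt.
(b): fails — Rom and Rmr but not Ror.
(c): satisfies the condition.
(d): satisfies the condition.
Valid on: (c), (d).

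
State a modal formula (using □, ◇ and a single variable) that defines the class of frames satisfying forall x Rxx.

A defining formula is □s → s (the T axiom).

□s → s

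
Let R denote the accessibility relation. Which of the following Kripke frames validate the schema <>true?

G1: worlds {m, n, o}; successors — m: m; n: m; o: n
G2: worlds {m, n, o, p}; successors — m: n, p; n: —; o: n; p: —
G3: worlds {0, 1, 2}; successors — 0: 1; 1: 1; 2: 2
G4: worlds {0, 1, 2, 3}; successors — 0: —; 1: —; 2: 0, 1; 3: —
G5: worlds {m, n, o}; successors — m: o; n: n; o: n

The schema corresponds to seriality: forall x exists y Rxy.
G1: holds.
G2: fails — world n has no successor.
G3: holds.
G4: fails — world 0 has no successor.
G5: holds.
Valid on: G1, G3, G5.

G1, G3, G5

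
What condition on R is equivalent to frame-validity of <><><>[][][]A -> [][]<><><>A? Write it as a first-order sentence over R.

forall x forall y forall z ((x R^3 y & x R^2 z) -> exists w (y R^3 w & z R^3 w))

This is a Sahlqvist (Geach-type) schema ◇^3□^3A → □^2◇^3A.
Minimal-valuation argument: fix x; take any y with xR^3y and any z with xR^2z. Set V(A) to the set of worlds R-reachable from y in exactly 3 steps. Then □^3A holds at y, so the antecedent holds at x; validity forces ◇^3A at z, giving a w with zR^3w and yR^3w.
First-order correspondent: forall x forall y forall z ((x R^3 y & x R^2 z) -> exists w (y R^3 w & z R^3 w)).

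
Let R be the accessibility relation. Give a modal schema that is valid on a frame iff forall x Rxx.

□ψ → ψ

This is reflexivity; the standard corresponding axiom is T: □ψ → ψ.
Suppose □ψ→ψ is valid. At any x set V(ψ)={w : Rxw}. Then □ψ holds at x, so ψ holds at x, i.e. Rxx.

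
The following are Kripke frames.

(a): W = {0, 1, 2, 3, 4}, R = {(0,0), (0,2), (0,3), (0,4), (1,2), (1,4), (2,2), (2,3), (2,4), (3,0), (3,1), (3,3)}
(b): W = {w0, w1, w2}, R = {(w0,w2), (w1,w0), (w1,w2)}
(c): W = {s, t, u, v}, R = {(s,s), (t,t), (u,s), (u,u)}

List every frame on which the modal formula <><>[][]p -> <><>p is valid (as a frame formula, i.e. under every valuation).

(c)

Frame correspondent (Sahlqvist): forall x forall y (x R^2 y -> exists w (y R^2 w & x R^2 w)) — i.e. a generalized confluence (Geach) condition.
(a): fails — 0R²4 but no w with 4R²w and 0R²w.
(b): fails — w1R²w2 but no w with w2R²w and w1R²w.
(c): satisfies the condition.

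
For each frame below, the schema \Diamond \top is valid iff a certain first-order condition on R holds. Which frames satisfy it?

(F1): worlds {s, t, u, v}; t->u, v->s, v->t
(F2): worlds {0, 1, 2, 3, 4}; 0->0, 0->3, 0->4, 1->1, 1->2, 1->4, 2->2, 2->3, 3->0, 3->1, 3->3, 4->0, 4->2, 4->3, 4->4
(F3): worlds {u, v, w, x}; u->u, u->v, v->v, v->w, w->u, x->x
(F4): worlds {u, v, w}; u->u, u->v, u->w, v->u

Frame correspondent (Sahlqvist): \forall x \exists y Rxy — i.e. seriality.
(F1): fails — world s has no successor.
(F2): satisfies the condition.
(F3): satisfies the condition.
(F4): fails — world w has no successor.

(F2), (F3)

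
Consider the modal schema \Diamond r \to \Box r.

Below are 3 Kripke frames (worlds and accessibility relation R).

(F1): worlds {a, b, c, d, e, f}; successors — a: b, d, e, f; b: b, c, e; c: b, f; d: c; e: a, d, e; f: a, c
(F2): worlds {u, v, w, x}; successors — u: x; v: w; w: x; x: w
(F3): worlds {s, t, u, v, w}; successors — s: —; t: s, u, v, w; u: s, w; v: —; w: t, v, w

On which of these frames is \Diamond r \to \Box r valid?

Frame correspondent (Sahlqvist): \forall x \forall y \forall z (Rxy \wedge Rxz \to y = z) — i.e. partial functionality.
(F1): fails — a sees both b and d.
(F2): condition met.
(F3): fails — t sees both s and u.
Valid on: (F2).

(F2)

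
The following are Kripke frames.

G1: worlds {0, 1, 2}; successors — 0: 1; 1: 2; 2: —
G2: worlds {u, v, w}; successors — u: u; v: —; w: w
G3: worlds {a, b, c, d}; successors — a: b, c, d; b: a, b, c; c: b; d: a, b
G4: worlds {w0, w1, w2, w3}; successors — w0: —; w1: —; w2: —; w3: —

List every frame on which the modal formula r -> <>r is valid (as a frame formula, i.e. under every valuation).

none

The schema corresponds to reflexivity: forall x Rxx.
G1: fails — world 0 does not see itself.
G2: fails — world v does not see itself.
G3: fails — world a does not see itself.
G4: fails — world w0 does not see itself.
Valid on no frame.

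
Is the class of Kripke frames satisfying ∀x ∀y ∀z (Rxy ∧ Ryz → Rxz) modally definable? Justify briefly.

Yes, by □r → □□r

Yes: it is transitivity, defined by the 4 schema □r → □□r.
Suppose □r→□□r is valid. Take Rxy, Ryz and set V(r)={w : Rxw}. Then □r at x, so □□r at x, so □r at y, so r at z, i.e. Rxz.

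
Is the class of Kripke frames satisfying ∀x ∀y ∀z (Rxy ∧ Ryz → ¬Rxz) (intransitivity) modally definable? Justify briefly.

If a class were modally definable it would be closed under surjective bounded morphisms (Goldblatt–Thomason).
The 3-cycle (worlds s,t,u with s→t→u→s) is intransitive. Mapping every world to a single reflexive point • is a surjective bounded morphism; the reflexive point is not intransitive (R••∧R•• but R••).
So the class is not modally definable.

Not definable by any modal formula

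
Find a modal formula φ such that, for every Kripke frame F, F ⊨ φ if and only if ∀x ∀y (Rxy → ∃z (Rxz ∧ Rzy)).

□□p → □p

The condition is density. The C4 schema □□p → □p defines it.
Suppose □□p→□p is valid. Take Rxy and set V(p)={w : xR²w}. Then □□p at x, so □p at x, so p at y, i.e. ∃z(Rxz∧Rzy).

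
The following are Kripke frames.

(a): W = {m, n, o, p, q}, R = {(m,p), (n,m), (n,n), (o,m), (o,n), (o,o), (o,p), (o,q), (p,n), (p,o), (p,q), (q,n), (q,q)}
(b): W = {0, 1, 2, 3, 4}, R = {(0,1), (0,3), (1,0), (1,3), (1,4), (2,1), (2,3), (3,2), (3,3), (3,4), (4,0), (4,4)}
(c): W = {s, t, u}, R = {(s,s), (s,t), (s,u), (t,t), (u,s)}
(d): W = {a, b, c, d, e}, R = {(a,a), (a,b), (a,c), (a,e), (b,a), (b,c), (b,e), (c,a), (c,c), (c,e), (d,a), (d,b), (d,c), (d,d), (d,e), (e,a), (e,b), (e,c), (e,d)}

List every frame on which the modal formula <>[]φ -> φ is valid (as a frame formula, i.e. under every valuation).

none

Frame correspondent (Sahlqvist): forall x forall y (Rxy -> Ryx) — i.e. symmetry.
(a): fails — Ron but not Rno.
(b): fails — R34 but not R43.
(c): fails — Rst but not Rts.
(d): fails — Rda but not Rad.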